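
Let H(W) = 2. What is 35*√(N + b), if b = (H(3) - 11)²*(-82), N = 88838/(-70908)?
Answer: 35*I*√8350476613698/35454 ≈ 2852.7*I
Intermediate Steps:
N = -44419/35454 (N = 88838*(-1/70908) = -44419/35454 ≈ -1.2529)
b = -6642 (b = (2 - 11)²*(-82) = (-9)²*(-82) = 81*(-82) = -6642)
35*√(N + b) = 35*√(-44419/35454 - 6642) = 35*√(-235529887/35454) = 35*(I*√8350476613698/35454) = 35*I*√8350476613698/35454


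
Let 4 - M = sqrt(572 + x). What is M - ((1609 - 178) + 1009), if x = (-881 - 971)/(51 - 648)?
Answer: -2436 - 2*sqrt(51242898)/597 ≈ -2460.0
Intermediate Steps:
x = 1852/597 (x = -1852/(-597) = -1852*(-1/597) = 1852/597 ≈ 3.1022)
M = 4 - 2*sqrt(51242898)/597 (M = 4 - sqrt(572 + 1852/597) = 4 - sqrt(343336/597) = 4 - 2*sqrt(51242898)/597 ≈ -19.981)
M - ((1609 - 178) + 1009) = (4 - 2*sqrt(51242898)/597) - ((1609 - 178) + 1009) = (4 - 2*sqrt(51242898)/597) - (1431 + 1009) = (4 - 2*sqrt(51242898)/597) - 1*2440 = (4 - 2*sqrt(51242898)/597) - 2440 = -2436 - 2*sqrt(51242898)/597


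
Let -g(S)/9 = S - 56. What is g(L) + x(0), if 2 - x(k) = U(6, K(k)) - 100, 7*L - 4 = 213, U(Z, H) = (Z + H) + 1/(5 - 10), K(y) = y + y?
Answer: 1606/5 ≈ 321.20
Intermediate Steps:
K(y) = 2*y
U(Z, H) = -1/5 + H + Z (U(Z, H) = (H + Z) + 1/(-5) = (H + Z) - 1/5 = -1/5 + H + Z)
L = 31 (L = 4/7 + (1/7)*213 = 4/7 + 213/7 = 31)
x(k) = 481/5 - 2*k (x(k) = 2 - ((-1/5 + 2*k + 6) - 100) = 2 - ((29/5 + 2*k) - 100) = 2 - (-471/5 + 2*k) = 2 + (471/5 - 2*k) = 481/5 - 2*k)
g(S) = 504 - 9*S (g(S) = -9*(S - 56) = -9*(-56 + S) = 504 - 9*S)
g(L) + x(0) = (504 - 9*31) + (481/5 - 2*0) = (504 - 279) + (481/5 + 0) = 225 + 481/5 = 1606/5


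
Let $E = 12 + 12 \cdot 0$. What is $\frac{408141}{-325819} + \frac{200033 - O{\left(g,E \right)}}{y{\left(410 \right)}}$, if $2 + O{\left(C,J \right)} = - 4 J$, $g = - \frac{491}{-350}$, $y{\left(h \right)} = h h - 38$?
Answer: $- \frac{3402149765}{54757792778} \approx -0.062131$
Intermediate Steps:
$y{\left(h \right)} = -38 + h^{2}$ ($y{\left(h \right)} = h^{2} - 38 = -38 + h^{2}$)
$E = 12$ ($E = 12 + 0 = 12$)
$g = \frac{491}{350}$ ($g = \left(-491\right) \left(- \frac{1}{350}\right) = \frac{491}{350} \approx 1.4029$)
$O{\left(C,J \right)} = -2 - 4 J$
$\frac{408141}{-325819} + \frac{200033 - O{\left(g,E \right)}}{y{\left(410 \right)}} = \frac{408141}{-325819} + \frac{200033 - \left(-2 - 48\right)}{-38 + 410^{2}} = 408141 \left(- \frac{1}{325819}\right) + \frac{200033 - \left(-2 - 48\right)}{-38 + 168100} = - \frac{408141}{325819} + \frac{200033 - -50}{168062} = - \frac{408141}{325819} + \left(200033 + 50\right) \frac{1}{168062} = - \frac{408141}{325819} + 200083 \cdot \frac{1}{168062} = - \frac{408141}{325819} + \frac{200083}{168062} = - \frac{3402149765}{54757792778}$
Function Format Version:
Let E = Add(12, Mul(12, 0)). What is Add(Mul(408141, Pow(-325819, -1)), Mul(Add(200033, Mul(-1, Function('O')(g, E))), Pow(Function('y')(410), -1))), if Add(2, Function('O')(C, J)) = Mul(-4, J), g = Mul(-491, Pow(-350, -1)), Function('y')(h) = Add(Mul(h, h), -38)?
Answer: Rational(-3402149765, 54757792778) ≈ -0.062131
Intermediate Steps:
Function('y')(h) = Add(-38, Pow(h, 2)) (Function('y')(h) = Add(Pow(h, 2), -38) = Add(-38, Pow(h, 2)))
E = 12 (E = Add(12, 0) = 12)
g = Rational(491, 350) (g = Mul(-491, Rational(-1, 350)) = Rational(491, 350) ≈ 1.4029)
Function('O')(C, J) = Add(-2, Mul(-4, J))
Add(Mul(408141, Pow(-325819, -1)), Mul(Add(200033, Mul(-1, Function('O')(g, E))), Pow(Function('y')(410), -1))) = Add(Mul(408141, Pow(-325819, -1)), Mul(Add(200033, Mul(-1, Add(-2, Mul(-4, 12)))), Pow(Add(-38, Pow(410, 2)), -1))) = Add(Mul(408141, Rational(-1, 325819)), Mul(Add(200033, Mul(-1, Add(-2, -48))), Pow(Add(-38, 168100), -1))) = Add(Rational(-408141, 325819), Mul(Add(200033, Mul(-1, -50)), Pow(168062, -1))) = Add(Rational(-408141, 325819), Mul(Add(200033, 50), Rational(1, 168062))) = Add(Rational(-408141, 325819), Mul(200083, Rational(1, 168062))) = Add(Rational(-408141, 325819), Rational(200083, 168062)) = Rational(-3402149765, 54757792778)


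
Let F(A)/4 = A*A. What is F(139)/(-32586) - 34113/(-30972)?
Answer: -213672305/168208932 ≈ -1.2703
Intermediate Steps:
F(A) = 4*A² (F(A) = 4*(A*A) = 4*A²)
F(139)/(-32586) - 34113/(-30972) = (4*139²)/(-32586) - 34113/(-30972) = (4*19321)*(-1/32586) - 34113*(-1/30972) = 77284*(-1/32586) + 11371/10324 = -38642/16293 + 11371/10324 = -213672305/168208932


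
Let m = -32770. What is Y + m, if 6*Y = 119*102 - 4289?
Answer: -188771/6 ≈ -31462.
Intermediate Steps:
Y = 7849/6 (Y = (119*102 - 4289)/6 = (12138 - 4289)/6 = (⅙)*7849 = 7849/6 ≈ 1308.2)
Y + m = 7849/6 - 32770 = -188771/6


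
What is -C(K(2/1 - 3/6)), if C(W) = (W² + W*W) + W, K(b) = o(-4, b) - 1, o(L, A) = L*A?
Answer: -91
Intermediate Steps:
o(L, A) = A*L
K(b) = -1 - 4*b (K(b) = b*(-4) - 1 = -4*b - 1 = -1 - 4*b)
C(W) = W + 2*W² (C(W) = (W² + W²) + W = 2*W² + W = W + 2*W²)
-C(K(2/1 - 3/6)) = -(-1 - 4*(2/1 - 3/6))*(1 + 2*(-1 - 4*(2/1 - 3/6))) = -(-1 - 4*(2*1 - 3*⅙))*(1 + 2*(-1 - 4*(2*1 - 3*⅙))) = -(-1 - 4*(2 - ½))*(1 + 2*(-1 - 4*(2 - ½))) = -(-1 - 4*3/2)*(1 + 2*(-1 - 4*3/2)) = -(-1 - 6)*(1 + 2*(-1 - 6)) = -(-7)*(1 + 2*(-7)) = -(-7)*(1 - 14) = -(-7)*(-13) = -1*91 = -91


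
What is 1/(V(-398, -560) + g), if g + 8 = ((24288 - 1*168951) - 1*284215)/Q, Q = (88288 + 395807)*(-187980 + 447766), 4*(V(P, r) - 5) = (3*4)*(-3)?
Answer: -62880551835/754566836459 ≈ -0.083333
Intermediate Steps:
V(P, r) = -4 (V(P, r) = 5 + ((3*4)*(-3))/4 = 5 + (12*(-3))/4 = 5 + (1/4)*(-36) = 5 - 9 = -4)
Q = 125761103670 (Q = 484095*259786 = 125761103670)
g = -503044629119/62880551835 (g = -8 + ((24288 - 1*168951) - 1*284215)/125761103670 = -8 + ((24288 - 168951) - 284215)*(1/125761103670) = -8 + (-144663 - 284215)*(1/125761103670) = -8 - 428878*1/125761103670 = -8 - 214439/62880551835 = -503044629119/62880551835 ≈ -8.0000)
1/(V(-398, -560) + g) = 1/(-4 - 503044629119/62880551835) = 1/(-754566836459/62880551835) = -62880551835/754566836459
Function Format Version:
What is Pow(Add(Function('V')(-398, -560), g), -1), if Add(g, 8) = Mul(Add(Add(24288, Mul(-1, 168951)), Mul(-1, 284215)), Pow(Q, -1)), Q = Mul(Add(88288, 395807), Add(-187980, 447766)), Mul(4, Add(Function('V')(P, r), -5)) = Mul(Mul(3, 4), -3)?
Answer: Rational(-62880551835, 754566836459) ≈ -0.083333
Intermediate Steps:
Function('V')(P, r) = -4 (Function('V')(P, r) = Add(5, Mul(Rational(1, 4), Mul(Mul(3, 4), -3))) = Add(5, Mul(Rational(1, 4), Mul(12, -3))) = Add(5, Mul(Rational(1, 4), -36)) = Add(5, -9) = -4)
Q = 125761103670 (Q = Mul(484095, 259786) = 125761103670)
g = Rational(-503044629119, 62880551835) (g = Add(-8, Mul(Add(Add(24288, Mul(-1, 168951)), Mul(-1, 284215)), Pow(125761103670, -1))) = Add(-8, Mul(Add(Add(24288, -168951), -284215), Rational(1, 125761103670))) = Add(-8, Mul(Add(-144663, -284215), Rational(1, 125761103670))) = Add(-8, Mul(-428878, Rational(1, 125761103670))) = Add(-8, Rational(-214439, 62880551835)) = Rational(-503044629119, 62880551835) ≈ -8.0000)
Pow(Add(Function('V')(-398, -560), g), -1) = Pow(Add(-4, Rational(-503044629119, 62880551835)), -1) = Pow(Rational(-754566836459, 62880551835), -1) = Rational(-62880551835, 754566836459)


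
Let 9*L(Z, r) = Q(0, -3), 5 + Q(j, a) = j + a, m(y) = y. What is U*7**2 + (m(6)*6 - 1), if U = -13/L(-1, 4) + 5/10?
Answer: 6209/8 ≈ 776.13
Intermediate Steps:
Q(j, a) = -5 + a + j (Q(j, a) = -5 + (j + a) = -5 + (a + j) = -5 + a + j)
L(Z, r) = -8/9 (L(Z, r) = (-5 - 3 + 0)/9 = (1/9)*(-8) = -8/9)
U = 121/8 (U = -13/(-8/9) + 5/10 = -13*(-9/8) + 5*(1/10) = 117/8 + 1/2 = 121/8 ≈ 15.125)
U*7**2 + (m(6)*6 - 1) = (121/8)*7**2 + (6*6 - 1) = (121/8)*49 + (36 - 1) = 5929/8 + 35 = 6209/8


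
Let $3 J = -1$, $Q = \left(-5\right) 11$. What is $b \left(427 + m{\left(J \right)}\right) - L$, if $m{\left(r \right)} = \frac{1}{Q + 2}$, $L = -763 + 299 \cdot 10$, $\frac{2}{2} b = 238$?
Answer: $\frac{5267909}{53} \approx 99395.0$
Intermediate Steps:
$b = 238$
$L = 2227$ ($L = -763 + 2990 = 2227$)
$Q = -55$
$J = - \frac{1}{3}$ ($J = \frac{1}{3} \left(-1\right) = - \frac{1}{3} \approx -0.33333$)
$m{\left(r \right)} = - \frac{1}{53}$ ($m{\left(r \right)} = \frac{1}{-55 + 2} = \frac{1}{-53} = - \frac{1}{53}$)
$b \left(427 + m{\left(J \right)}\right) - L = 238 \left(427 - \frac{1}{53}\right) - 2227 = 238 \cdot \frac{22630}{53} - 2227 = \frac{5385940}{53} - 2227 = \frac{5267909}{53}$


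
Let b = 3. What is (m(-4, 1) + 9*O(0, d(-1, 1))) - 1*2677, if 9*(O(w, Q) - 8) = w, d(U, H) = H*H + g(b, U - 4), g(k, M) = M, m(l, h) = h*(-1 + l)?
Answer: -2610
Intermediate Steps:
d(U, H) = -4 + U + H² (d(U, H) = H*H + (U - 4) = H² + (-4 + U) = -4 + U + H²)
O(w, Q) = 8 + w/9
(m(-4, 1) + 9*O(0, d(-1, 1))) - 1*2677 = (1*(-1 - 4) + 9*(8 + (⅑)*0)) - 1*2677 = (1*(-5) + 9*(8 + 0)) - 2677 = (-5 + 9*8) - 2677 = (-5 + 72) - 2677 = 67 - 2677 = -2610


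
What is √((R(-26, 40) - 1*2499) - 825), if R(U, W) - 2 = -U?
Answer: 4*I*√206 ≈ 57.411*I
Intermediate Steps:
R(U, W) = 2 - U
√((R(-26, 40) - 1*2499) - 825) = √(((2 - 1*(-26)) - 1*2499) - 825) = √(((2 + 26) - 2499) - 825) = √((28 - 2499) - 825) = √(-2471 - 825) = √(-3296) = 4*I*√206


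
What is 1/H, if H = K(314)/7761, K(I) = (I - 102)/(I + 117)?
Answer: 3344991/212 ≈ 15778.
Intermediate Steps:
K(I) = (-102 + I)/(117 + I)
H = 212/3344991 (H = ((-102 + 314)/(117 + 314))/7761 = (212/431)*(1/7761) = 212/3344991 ≈ 6.3378e-5)
1/H = 1/(212/3344991) = 3344991/212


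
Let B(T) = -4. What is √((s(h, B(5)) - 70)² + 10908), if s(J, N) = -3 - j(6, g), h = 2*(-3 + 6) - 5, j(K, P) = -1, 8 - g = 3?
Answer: 6*√447 ≈ 126.85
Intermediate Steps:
g = 5 (g = 8 - 1*3 = 8 - 3 = 5)
h = 1 (h = 2*3 - 5 = 6 - 5 = 1)
s(J, N) = -2 (s(J, N) = -3 - 1*(-1) = -3 + 1 = -2)
√((s(h, B(5)) - 70)² + 10908) = √((-2 - 70)² + 10908) = √((-72)² + 10908) = √(5184 + 10908) = √16092 = 6*√447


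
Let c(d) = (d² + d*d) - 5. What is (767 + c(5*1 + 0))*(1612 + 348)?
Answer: 1591520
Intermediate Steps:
c(d) = -5 + 2*d² (c(d) = (d² + d²) - 5 = 2*d² - 5 = -5 + 2*d²)
(767 + c(5*1 + 0))*(1612 + 348) = (767 + (-5 + 2*(5*1 + 0)²))*(1612 + 348) = (767 + (-5 + 2*(5 + 0)²))*1960 = (767 + (-5 + 2*5²))*1960 = (767 + (-5 + 2*25))*1960 = (767 + (-5 + 50))*1960 = (767 + 45)*1960 = 812*1960 = 1591520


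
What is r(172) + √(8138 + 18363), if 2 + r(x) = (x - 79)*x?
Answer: 15994 + √26501 ≈ 16157.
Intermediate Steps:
r(x) = -2 + x*(-79 + x) (r(x) = -2 + (x - 79)*x = -2 + (-79 + x)*x = -2 + x*(-79 + x))
r(172) + √(8138 + 18363) = (-2 + 172² - 79*172) + √(8138 + 18363) = (-2 + 29584 - 13588) + √26501 = 15994 + √26501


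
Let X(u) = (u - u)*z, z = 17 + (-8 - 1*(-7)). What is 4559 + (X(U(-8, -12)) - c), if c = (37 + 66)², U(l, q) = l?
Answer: -6050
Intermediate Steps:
c = 10609 (c = 103² = 10609)
z = 16 (z = 17 + (-8 + 7) = 17 - 1 = 16)
X(u) = 0 (X(u) = (u - u)*16 = 0*16 = 0)
4559 + (X(U(-8, -12)) - c) = 4559 + (0 - 1*10609) = 4559 + (0 - 10609) = 4559 - 10609 = -6050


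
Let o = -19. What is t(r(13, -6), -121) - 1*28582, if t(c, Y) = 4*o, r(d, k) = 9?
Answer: -28658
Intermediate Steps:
t(c, Y) = -76 (t(c, Y) = 4*(-19) = -76)
t(r(13, -6), -121) - 1*28582 = -76 - 1*28582 = -76 - 28582 = -28658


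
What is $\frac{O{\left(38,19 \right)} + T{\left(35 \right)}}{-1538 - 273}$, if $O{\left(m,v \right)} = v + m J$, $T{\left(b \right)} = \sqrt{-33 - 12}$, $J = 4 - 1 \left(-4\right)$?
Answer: $- \frac{323}{1811} - \frac{3 i \sqrt{5}}{1811} \approx -0.17835 - 0.0037041 i$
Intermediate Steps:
$J = 8$ ($J = 4 - -4 = 4 + 4 = 8$)
$T{\left(b \right)} = 3 i \sqrt{5}$ ($T{\left(b \right)} = \sqrt{-45} = 3 i \sqrt{5}$)
$O{\left(m,v \right)} = v + 8 m$ ($O{\left(m,v \right)} = v + m 8 = v + 8 m$)
$\frac{O{\left(38,19 \right)} + T{\left(35 \right)}}{-1538 - 273} = \frac{\left(19 + 8 \cdot 38\right) + 3 i \sqrt{5}}{-1538 - 273} = \frac{\left(19 + 304\right) + 3 i \sqrt{5}}{-1811} = \left(323 + 3 i \sqrt{5}\right) \left(- \frac{1}{1811}\right) = - \frac{323}{1811} - \frac{3 i \sqrt{5}}{1811}$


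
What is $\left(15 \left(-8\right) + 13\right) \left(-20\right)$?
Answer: $2140$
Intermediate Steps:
$\left(15 \left(-8\right) + 13\right) \left(-20\right) = \left(-120 + 13\right) \left(-20\right) = \left(-107\right) \left(-20\right) = 2140$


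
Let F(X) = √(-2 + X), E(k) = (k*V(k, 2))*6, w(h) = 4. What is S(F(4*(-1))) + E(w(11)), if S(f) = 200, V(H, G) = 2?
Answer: 248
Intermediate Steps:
E(k) = 12*k (E(k) = (k*2)*6 = (2*k)*6 = 12*k)
S(F(4*(-1))) + E(w(11)) = 200 + 12*4 = 200 + 48 = 248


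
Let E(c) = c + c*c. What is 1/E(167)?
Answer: 1/28056 ≈ 3.5643e-5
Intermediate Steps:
E(c) = c + c²
1/E(167) = 1/(167*(1 + 167)) = 1/(167*168) = 1/28056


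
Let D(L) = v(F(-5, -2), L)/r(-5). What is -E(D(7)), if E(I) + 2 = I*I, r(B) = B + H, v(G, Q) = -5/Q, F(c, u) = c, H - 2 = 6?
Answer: 857/441 ≈ 1.9433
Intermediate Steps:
H = 8 (H = 2 + 6 = 8)
r(B) = 8 + B (r(B) = B + 8 = 8 + B)
D(L) = -5/(3*L) (D(L) = (-5/L)/(8 - 5) = -5/L/3 = -5/L*(⅓) = -5/(3*L))
E(I) = -2 + I² (E(I) = -2 + I*I = -2 + I²)
-E(D(7)) = -(-2 + (-5/3/7)²) = -(-2 + (-5/3*⅐)²) = -(-2 + (-5/21)²) = -(-2 + 25/441) = -1*(-857/441) = 857/441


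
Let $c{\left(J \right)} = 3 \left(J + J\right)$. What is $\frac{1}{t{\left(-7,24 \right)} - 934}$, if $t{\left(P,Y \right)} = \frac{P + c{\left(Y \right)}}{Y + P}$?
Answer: $- \frac{17}{15741} \approx -0.00108$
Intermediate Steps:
$c{\left(J \right)} = 6 J$ ($c{\left(J \right)} = 3 \cdot 2 J = 6 J$)
$t{\left(P,Y \right)} = \frac{P + 6 Y}{P + Y}$ ($t{\left(P,Y \right)} = \frac{P + 6 Y}{Y + P} = \frac{P + 6 Y}{P + Y}$)
$\frac{1}{t{\left(-7,24 \right)} - 934} = \frac{1}{\frac{-7 + 6 \cdot 24}{-7 + 24} - 934} = \frac{1}{\frac{-7 + 144}{17} - 934} = \frac{1}{\frac{1}{17} \cdot 137 - 934} = \frac{1}{\frac{137}{17} - 934} = \frac{1}{- \frac{15741}{17}} = - \frac{17}{15741}$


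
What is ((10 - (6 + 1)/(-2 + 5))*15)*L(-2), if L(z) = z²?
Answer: 460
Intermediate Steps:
((10 - (6 + 1)/(-2 + 5))*15)*L(-2) = ((10 - (6 + 1)/(-2 + 5))*15)*(-2)² = ((10 - 7/3)*15)*4 = ((23/3)*15)*4 = 115*4 = 460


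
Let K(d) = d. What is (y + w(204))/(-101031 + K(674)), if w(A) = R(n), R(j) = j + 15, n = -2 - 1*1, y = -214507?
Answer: 214495/100357 ≈ 2.1373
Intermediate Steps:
n = -3 (n = -2 - 1 = -3)
R(j) = 15 + j
w(A) = 12 (w(A) = 15 - 3 = 12)
(y + w(204))/(-101031 + K(674)) = (-214507 + 12)/(-101031 + 674) = -214495/(-100357) = -214495*(-1/100357) = 214495/100357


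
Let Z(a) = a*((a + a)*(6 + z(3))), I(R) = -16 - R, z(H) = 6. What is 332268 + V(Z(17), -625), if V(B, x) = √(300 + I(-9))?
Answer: 332268 + √293 ≈ 3.3229e+5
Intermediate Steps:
Z(a) = 24*a² (Z(a) = a*((a + a)*(6 + 6)) = a*((2*a)*12) = a*(24*a) = 24*a²)
V(B, x) = √293 (V(B, x) = √(300 + (-16 - 1*(-9))) = √(300 + (-16 + 9)) = √(300 - 7) = √293)
332268 + V(Z(17), -625) = 332268 + √293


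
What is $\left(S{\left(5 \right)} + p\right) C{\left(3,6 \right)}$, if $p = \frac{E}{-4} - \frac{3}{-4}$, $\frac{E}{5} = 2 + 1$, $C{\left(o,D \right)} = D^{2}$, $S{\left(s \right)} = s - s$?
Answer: $-108$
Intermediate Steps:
$S{\left(s \right)} = 0$
$E = 15$ ($E = 5 \left(2 + 1\right) = 5 \cdot 3 = 15$)
$p = -3$ ($p = \frac{15}{-4} - \frac{3}{-4} = 15 \left(- \frac{1}{4}\right) - - \frac{3}{4} = - \frac{15}{4} + \frac{3}{4} = -3$)
$\left(S{\left(5 \right)} + p\right) C{\left(3,6 \right)} = \left(0 - 3\right) 6^{2} = \left(-3\right) 36 = -108$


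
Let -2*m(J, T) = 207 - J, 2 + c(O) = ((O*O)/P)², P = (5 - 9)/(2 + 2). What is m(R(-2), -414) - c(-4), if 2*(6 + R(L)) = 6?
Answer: -359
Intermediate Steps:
R(L) = -3 (R(L) = -6 + (½)*6 = -6 + 3 = -3)
P = -1 (P = -4/4 = -4*¼ = -1)
c(O) = -2 + O⁴ (c(O) = -2 + ((O*O)/(-1))² = -2 + (O²*(-1))² = -2 + (-O²)² = -2 + O⁴)
m(J, T) = -207/2 + J/2 (m(J, T) = -(207 - J)/2 = -207/2 + J/2)
m(R(-2), -414) - c(-4) = (-207/2 + (½)*(-3)) - (-2 + (-4)⁴) = (-207/2 - 3/2) - (-2 + 256) = -105 - 1*254 = -105 - 254 = -359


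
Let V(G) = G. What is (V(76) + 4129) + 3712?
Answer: 7917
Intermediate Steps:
(V(76) + 4129) + 3712 = (76 + 4129) + 3712 = 4205 + 3712 = 7917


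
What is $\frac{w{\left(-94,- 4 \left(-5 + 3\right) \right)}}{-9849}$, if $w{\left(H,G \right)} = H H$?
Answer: $- \frac{8836}{9849} \approx -0.89715$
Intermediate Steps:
$w{\left(H,G \right)} = H^{2}$
$\frac{w{\left(-94,- 4 \left(-5 + 3\right) \right)}}{-9849} = \frac{\left(-94\right)^{2}}{-9849} = 8836 \left(- \frac{1}{9849}\right) = - \frac{8836}{9849}$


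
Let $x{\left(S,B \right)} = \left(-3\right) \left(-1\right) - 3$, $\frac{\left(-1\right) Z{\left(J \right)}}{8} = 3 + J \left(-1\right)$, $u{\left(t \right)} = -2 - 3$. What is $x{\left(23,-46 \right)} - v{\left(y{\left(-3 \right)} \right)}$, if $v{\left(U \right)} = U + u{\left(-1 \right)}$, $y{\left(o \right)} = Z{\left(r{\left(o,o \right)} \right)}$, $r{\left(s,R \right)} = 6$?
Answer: $-19$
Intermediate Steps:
$u{\left(t \right)} = -5$ ($u{\left(t \right)} = -2 - 3 = -5$)
$Z{\left(J \right)} = -24 + 8 J$ ($Z{\left(J \right)} = - 8 \left(3 + J \left(-1\right)\right) = - 8 \left(3 - J\right) = -24 + 8 J$)
$x{\left(S,B \right)} = 0$ ($x{\left(S,B \right)} = 3 - 3 = 0$)
$y{\left(o \right)} = 24$ ($y{\left(o \right)} = -24 + 8 \cdot 6 = -24 + 48 = 24$)
$v{\left(U \right)} = -5 + U$ ($v{\left(U \right)} = U - 5 = -5 + U$)
$x{\left(23,-46 \right)} - v{\left(y{\left(-3 \right)} \right)} = 0 - \left(-5 + 24\right) = 0 - 19 = -19$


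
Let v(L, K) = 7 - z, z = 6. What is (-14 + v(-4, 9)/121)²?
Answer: 2866249/14641 ≈ 195.77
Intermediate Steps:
v(L, K) = 1 (v(L, K) = 7 - 1*6 = 7 - 6 = 1)
(-14 + v(-4, 9)/121)² = (-14 + 1/121)² = (-1693/121)² = 2866249/14641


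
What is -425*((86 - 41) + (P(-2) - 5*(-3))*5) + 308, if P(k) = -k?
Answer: -54942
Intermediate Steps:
-425*((86 - 41) + (P(-2) - 5*(-3))*5) + 308 = -425*((86 - 41) + (-1*(-2) - 5*(-3))*5) + 308 = -425*(45 + (2 + 15)*5) + 308 = -425*(45 + 17*5) + 308 = -425*(45 + 85) + 308 = -425*130 + 308 = -55250 + 308 = -54942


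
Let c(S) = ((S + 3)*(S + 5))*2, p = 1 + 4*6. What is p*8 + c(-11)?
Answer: 296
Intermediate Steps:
p = 25 (p = 1 + 24 = 25)
c(S) = 2*(3 + S)*(5 + S) (c(S) = ((3 + S)*(5 + S))*2 = 2*(3 + S)*(5 + S))
p*8 + c(-11) = 25*8 + (30 + 2*(-11)² + 16*(-11)) = 200 + (30 + 2*121 - 176) = 200 + (30 + 242 - 176) = 200 + 96 = 296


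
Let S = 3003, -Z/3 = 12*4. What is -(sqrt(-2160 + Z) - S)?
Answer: 3003 - 48*I ≈ 3003.0 - 48.0*I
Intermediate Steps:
Z = -144 (Z = -36*4 = -3*48 = -144)
-(sqrt(-2160 + Z) - S) = -(sqrt(-2160 - 144) - 1*3003) = -(sqrt(-2304) - 3003) = -(48*I - 3003) = -(-3003 + 48*I) = 3003 - 48*I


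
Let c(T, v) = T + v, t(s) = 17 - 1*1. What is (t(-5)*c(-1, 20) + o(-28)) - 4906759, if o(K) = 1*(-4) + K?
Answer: -4906487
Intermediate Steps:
o(K) = -4 + K
t(s) = 16 (t(s) = 17 - 1 = 16)
(t(-5)*c(-1, 20) + o(-28)) - 4906759 = (16*(-1 + 20) + (-4 - 28)) - 4906759 = (16*19 - 32) - 4906759 = (304 - 32) - 4906759 = 272 - 4906759 = -4906487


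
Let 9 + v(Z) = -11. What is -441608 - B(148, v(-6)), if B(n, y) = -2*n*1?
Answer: -441312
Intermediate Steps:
v(Z) = -20 (v(Z) = -9 - 11 = -20)
B(n, y) = -2*n
-441608 - B(148, v(-6)) = -441608 - (-2)*148 = -441608 - 1*(-296) = -441608 + 296 = -441312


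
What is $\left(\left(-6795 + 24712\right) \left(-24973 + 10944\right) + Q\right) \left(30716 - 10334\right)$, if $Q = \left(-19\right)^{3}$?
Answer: $-5123310260664$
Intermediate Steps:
$Q = -6859$
$\left(\left(-6795 + 24712\right) \left(-24973 + 10944\right) + Q\right) \left(30716 - 10334\right) = \left(\left(-6795 + 24712\right) \left(-24973 + 10944\right) - 6859\right) \left(30716 - 10334\right) = \left(17917 \left(-14029\right) - 6859\right) 20382 = \left(-251357593 - 6859\right) 20382 = \left(-251364452\right) 20382 = -5123310260664$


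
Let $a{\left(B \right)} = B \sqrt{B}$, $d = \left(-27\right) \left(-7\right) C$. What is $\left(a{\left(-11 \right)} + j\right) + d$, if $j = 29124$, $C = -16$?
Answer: $26100 - 11 i \sqrt{11} \approx 26100.0 - 36.483 i$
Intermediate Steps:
$d = -3024$ ($d = \left(-27\right) \left(-7\right) \left(-16\right) = 189 \left(-16\right) = -3024$)
$a{\left(B \right)} = B^{\frac{3}{2}}$
$\left(a{\left(-11 \right)} + j\right) + d = \left(\left(-11\right)^{\frac{3}{2}} + 29124\right) - 3024 = \left(- 11 i \sqrt{11} + 29124\right) - 3024 = \left(29124 - 11 i \sqrt{11}\right) - 3024 = 26100 - 11 i \sqrt{11}$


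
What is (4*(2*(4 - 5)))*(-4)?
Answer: 32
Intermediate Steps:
(4*(2*(4 - 5)))*(-4) = (4*(2*(-1)))*(-4) = (4*(-2))*(-4) = -8*(-4) = 32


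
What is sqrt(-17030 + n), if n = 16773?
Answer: I*sqrt(257) ≈ 16.031*I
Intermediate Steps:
sqrt(-17030 + n) = sqrt(-17030 + 16773) = sqrt(-257) = I*sqrt(257)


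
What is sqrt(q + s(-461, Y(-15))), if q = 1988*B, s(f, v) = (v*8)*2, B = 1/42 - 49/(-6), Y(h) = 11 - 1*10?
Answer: 16*sqrt(573)/3 ≈ 127.67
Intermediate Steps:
Y(h) = 1 (Y(h) = 11 - 10 = 1)
B = 172/21 (B = 1*(1/42) - 49*(-1/6) = 1/42 + 49/6 = 172/21 ≈ 8.1905)
s(f, v) = 16*v (s(f, v) = (8*v)*2 = 16*v)
q = 48848/3 (q = 1988*(172/21) = 48848/3 ≈ 16283.)
sqrt(q + s(-461, Y(-15))) = sqrt(48848/3 + 16*1) = sqrt(48848/3 + 16) = sqrt(48896/3) = 16*sqrt(573)/3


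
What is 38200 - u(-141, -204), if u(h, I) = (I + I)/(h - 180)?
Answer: 4087264/107 ≈ 38199.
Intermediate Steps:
u(h, I) = 2*I/(-180 + h) (u(h, I) = (2*I)/(-180 + h) = 2*I/(-180 + h))
38200 - u(-141, -204) = 38200 - 2*(-204)/(-180 - 141) = 38200 - 2*(-204)/(-321) = 38200 - 2*(-204)*(-1)/321 = 38200 - 1*136/107 = 38200 - 136/107 = 4087264/107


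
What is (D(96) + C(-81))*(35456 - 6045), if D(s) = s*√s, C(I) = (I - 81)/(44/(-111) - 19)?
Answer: 528868602/2153 + 11293824*√6 ≈ 2.7910e+7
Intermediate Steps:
C(I) = 8991/2153 - 111*I/2153 (C(I) = (-81 + I)/(44*(-1/111) - 19) = (-81 + I)/(-44/111 - 19) = (-81 + I)/(-2153/111) = (-81 + I)*(-111/2153) = 8991/2153 - 111*I/2153)
D(s) = s^(3/2)
(D(96) + C(-81))*(35456 - 6045) = (96^(3/2) + (8991/2153 - 111/2153*(-81)))*(35456 - 6045) = (384*√6 + (8991/2153 + 8991/2153))*29411 = (384*√6 + 17982/2153)*29411 = (17982/2153 + 384*√6)*29411 = 528868602/2153 + 11293824*√6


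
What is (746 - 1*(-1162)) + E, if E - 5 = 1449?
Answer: 3362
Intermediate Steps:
E = 1454 (E = 5 + 1449 = 1454)
(746 - 1*(-1162)) + E = (746 - 1*(-1162)) + 1454 = (746 + 1162) + 1454 = 1908 + 1454 = 3362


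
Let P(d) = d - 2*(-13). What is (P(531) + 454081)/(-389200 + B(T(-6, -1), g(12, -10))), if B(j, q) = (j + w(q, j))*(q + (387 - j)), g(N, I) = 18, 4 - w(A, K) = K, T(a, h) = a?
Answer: -227319/193778 ≈ -1.1731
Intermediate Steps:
w(A, K) = 4 - K
P(d) = 26 + d (P(d) = d + 26 = 26 + d)
B(j, q) = 1548 - 4*j + 4*q (B(j, q) = (j + (4 - j))*(q + (387 - j)) = 4*(387 + q - j) = 1548 - 4*j + 4*q)
(P(531) + 454081)/(-389200 + B(T(-6, -1), g(12, -10))) = ((26 + 531) + 454081)/(-389200 + (1548 - 4*(-6) + 4*18)) = (557 + 454081)/(-389200 + (1548 + 24 + 72)) = 454638/(-389200 + 1644) = 454638/(-387556) = 454638*(-1/387556) = -227319/193778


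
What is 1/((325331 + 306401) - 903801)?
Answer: -1/272069 ≈ -3.6755e-6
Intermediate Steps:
1/((325331 + 306401) - 903801) = 1/(631732 - 903801) = 1/(-272069) = -1/272069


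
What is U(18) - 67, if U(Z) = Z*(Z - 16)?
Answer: -31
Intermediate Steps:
U(Z) = Z*(-16 + Z)
U(18) - 67 = 18*(-16 + 18) - 67 = 18*2 - 67 = 36 - 67 = -31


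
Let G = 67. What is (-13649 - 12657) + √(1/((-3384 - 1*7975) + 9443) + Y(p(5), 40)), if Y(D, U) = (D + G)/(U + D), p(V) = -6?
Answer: -26306 + √475722203/16286 ≈ -26305.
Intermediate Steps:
Y(D, U) = (67 + D)/(D + U) (Y(D, U) = (D + 67)/(U + D) = (67 + D)/(D + U))
(-13649 - 12657) + √(1/((-3384 - 1*7975) + 9443) + Y(p(5), 40)) = (-13649 - 12657) + √(1/((-3384 - 1*7975) + 9443) + (67 - 6)/(-6 + 40)) = -26306 + √(1/((-3384 - 7975) + 9443) + 61/34) = -26306 + √(1/(-11359 + 9443) + (1/34)*61) = -26306 + √(1/(-1916) + 61/34) = -26306 + √(-1/1916 + 61/34) = -26306 + √(58421/32572) = -26306 + √475722203/16286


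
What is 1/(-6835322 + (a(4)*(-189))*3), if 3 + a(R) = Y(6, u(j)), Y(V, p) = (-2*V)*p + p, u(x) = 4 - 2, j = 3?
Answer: -1/6821147 ≈ -1.4660e-7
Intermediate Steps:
u(x) = 2
Y(V, p) = p - 2*V*p (Y(V, p) = -2*V*p + p = p - 2*V*p)
a(R) = -25 (a(R) = -3 + 2*(1 - 2*6) = -3 + 2*(1 - 12) = -3 + 2*(-11) = -3 - 22 = -25)
1/(-6835322 + (a(4)*(-189))*3) = 1/(-6835322 - 25*(-189)*3) = 1/(-6835322 + 4725*3) = 1/(-6835322 + 14175) = 1/(-6821147) = -1/6821147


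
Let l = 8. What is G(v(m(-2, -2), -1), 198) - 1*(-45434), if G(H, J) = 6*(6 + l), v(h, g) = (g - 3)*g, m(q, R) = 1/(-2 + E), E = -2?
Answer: 45518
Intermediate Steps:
m(q, R) = -1/4 (m(q, R) = 1/(-2 - 2) = 1/(-4) = -1/4)
v(h, g) = g*(-3 + g) (v(h, g) = (-3 + g)*g = g*(-3 + g))
G(H, J) = 84 (G(H, J) = 6*(6 + 8) = 6*14 = 84)
G(v(m(-2, -2), -1), 198) - 1*(-45434) = 84 - 1*(-45434) = 84 + 45434 = 45518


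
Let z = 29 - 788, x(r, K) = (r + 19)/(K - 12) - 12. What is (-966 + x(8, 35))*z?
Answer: 741411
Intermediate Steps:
x(r, K) = -12 + (19 + r)/(-12 + K) (x(r, K) = (19 + r)/(-12 + K) - 12 = -12 + (19 + r)/(-12 + K))
z = -759
(-966 + x(8, 35))*z = (-966 + (163 + 8 - 12*35)/(-12 + 35))*(-759) = (-966 + (163 + 8 - 420)/23)*(-759) = (-966 + (1/23)*(-249))*(-759) = (-966 - 249/23)*(-759) = -22467/23*(-759) = 741411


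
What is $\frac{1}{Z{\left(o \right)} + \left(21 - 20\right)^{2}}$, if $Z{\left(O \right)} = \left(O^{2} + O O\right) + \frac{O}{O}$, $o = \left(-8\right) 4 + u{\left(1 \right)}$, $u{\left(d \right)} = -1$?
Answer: $\frac{1}{2180} \approx 0.00045872$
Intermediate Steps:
$o = -33$ ($o = \left(-8\right) 4 - 1 = -32 - 1 = -33$)
$Z{\left(O \right)} = 1 + 2 O^{2}$ ($Z{\left(O \right)} = \left(O^{2} + O^{2}\right) + 1 = 2 O^{2} + 1 = 1 + 2 O^{2}$)
$\frac{1}{Z{\left(o \right)} + \left(21 - 20\right)^{2}} = \frac{1}{\left(1 + 2 \left(-33\right)^{2}\right) + \left(21 - 20\right)^{2}} = \frac{1}{\left(1 + 2 \cdot 1089\right) + 1^{2}} = \frac{1}{\left(1 + 2178\right) + 1} = \frac{1}{2179 + 1} = \frac{1}{2180}$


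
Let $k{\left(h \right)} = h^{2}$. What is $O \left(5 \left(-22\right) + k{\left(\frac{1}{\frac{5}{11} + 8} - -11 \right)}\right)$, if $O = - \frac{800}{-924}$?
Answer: $\frac{2141200}{181629} \approx 11.789$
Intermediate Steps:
$O = \frac{200}{231}$ ($O = \left(-800\right) \left(- \frac{1}{924}\right) = \frac{200}{231} \approx 0.8658$)
$O \left(5 \left(-22\right) + k{\left(\frac{1}{\frac{5}{11} + 8} - -11 \right)}\right) = \frac{200 \left(5 \left(-22\right) + \left(\frac{1}{\frac{5}{11} + 8} - -11\right)^{2}\right)}{231} = \frac{200 \left(-110 + \left(\frac{1}{5 \cdot \frac{1}{11} + 8} + 11\right)^{2}\right)}{231} = \frac{200 \left(-110 + \left(\frac{1}{\frac{5}{11} + 8} + 11\right)^{2}\right)}{231} = \frac{200 \left(-110 + \left(\frac{1}{\frac{93}{11}} + 11\right)^{2}\right)}{231} = \frac{200 \left(-110 + \left(\frac{11}{93} + 11\right)^{2}\right)}{231} = \frac{200 \left(-110 + \left(\frac{1034}{93}\right)^{2}\right)}{231} = \frac{200 \left(-110 + \frac{1069156}{8649}\right)}{231} = \frac{200}{231} \cdot \frac{117766}{8649} = \frac{2141200}{181629}$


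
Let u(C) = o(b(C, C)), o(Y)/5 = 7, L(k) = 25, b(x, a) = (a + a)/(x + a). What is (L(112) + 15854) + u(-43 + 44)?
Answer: 15914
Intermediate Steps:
b(x, a) = 2*a/(a + x) (b(x, a) = (2*a)/(a + x) = 2*a/(a + x))
o(Y) = 35 (o(Y) = 5*7 = 35)
u(C) = 35
(L(112) + 15854) + u(-43 + 44) = (25 + 15854) + 35 = 15879 + 35 = 15914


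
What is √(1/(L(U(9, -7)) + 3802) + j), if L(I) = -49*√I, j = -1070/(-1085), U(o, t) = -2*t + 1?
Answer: √(176604365 - 2275462*√15)/(217*√(3802 - 49*√15)) ≈ 0.99320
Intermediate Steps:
U(o, t) = 1 - 2*t
j = 214/217 (j = -1070*(-1/1085) = 214/217 ≈ 0.98618)
√(1/(L(U(9, -7)) + 3802) + j) = √(1/(-49*√(1 - 2*(-7)) + 3802) + 214/217) = √(1/(-49*√(1 + 14) + 3802) + 214/217) = √(1/(-49*√15 + 3802) + 214/217) = √(1/(3802 - 49*√15) + 214/217) = √(214/217 + 1/(3802 - 49*√15))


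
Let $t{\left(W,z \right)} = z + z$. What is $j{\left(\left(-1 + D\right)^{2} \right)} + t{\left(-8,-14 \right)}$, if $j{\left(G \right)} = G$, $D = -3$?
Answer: $-12$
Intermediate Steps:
$t{\left(W,z \right)} = 2 z$
$j{\left(\left(-1 + D\right)^{2} \right)} + t{\left(-8,-14 \right)} = \left(-1 - 3\right)^{2} + 2 \left(-14\right) = \left(-4\right)^{2} - 28 = 16 - 28 = -12$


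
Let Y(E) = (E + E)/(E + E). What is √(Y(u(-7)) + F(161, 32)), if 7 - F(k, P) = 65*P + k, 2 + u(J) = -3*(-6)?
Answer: I*√2233 ≈ 47.255*I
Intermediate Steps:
u(J) = 16 (u(J) = -2 - 3*(-6) = -2 + 18 = 16)
Y(E) = 1 (Y(E) = (2*E)/((2*E)) = (2*E)*(1/(2*E)) = 1)
F(k, P) = 7 - k - 65*P (F(k, P) = 7 - (65*P + k) = 7 - (k + 65*P) = 7 + (-k - 65*P) = 7 - k - 65*P)
√(Y(u(-7)) + F(161, 32)) = √(1 + (7 - 1*161 - 65*32)) = √(1 + (7 - 161 - 2080)) = √(1 - 2234) = √(-2233) = I*√2233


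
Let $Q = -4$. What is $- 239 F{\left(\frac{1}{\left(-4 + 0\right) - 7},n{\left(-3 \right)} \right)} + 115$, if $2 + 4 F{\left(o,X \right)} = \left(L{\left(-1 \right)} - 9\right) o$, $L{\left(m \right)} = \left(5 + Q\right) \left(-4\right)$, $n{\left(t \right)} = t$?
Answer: $\frac{7211}{44} \approx 163.89$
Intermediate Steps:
$L{\left(m \right)} = -4$ ($L{\left(m \right)} = \left(5 - 4\right) \left(-4\right) = 1 \left(-4\right) = -4$)
$F{\left(o,X \right)} = - \frac{1}{2} - \frac{13 o}{4}$ ($F{\left(o,X \right)} = - \frac{1}{2} + \frac{\left(-4 - 9\right) o}{4} = - \frac{1}{2} + \frac{\left(-13\right) o}{4} = - \frac{1}{2} - \frac{13 o}{4}$)
$- 239 F{\left(\frac{1}{\left(-4 + 0\right) - 7},n{\left(-3 \right)} \right)} + 115 = - 239 \left(- \frac{1}{2} - \frac{13}{4 \left(\left(-4 + 0\right) - 7\right)}\right) + 115 = - 239 \left(- \frac{1}{2} - \frac{13}{4 \left(-4 - 7\right)}\right) + 115 = - 239 \left(- \frac{1}{2} - \frac{13}{4 \left(-11\right)}\right) + 115 = - 239 \left(- \frac{1}{2} - - \frac{13}{44}\right) + 115 = - 239 \left(- \frac{1}{2} + \frac{13}{44}\right) + 115 = \left(-239\right) \left(- \frac{9}{44}\right) + 115 = \frac{2151}{44} + 115 = \frac{7211}{44}$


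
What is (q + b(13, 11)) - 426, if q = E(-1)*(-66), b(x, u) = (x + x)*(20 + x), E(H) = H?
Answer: 498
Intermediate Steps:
b(x, u) = 2*x*(20 + x) (b(x, u) = (2*x)*(20 + x) = 2*x*(20 + x))
q = 66 (q = -1*(-66) = 66)
(q + b(13, 11)) - 426 = (66 + 2*13*(20 + 13)) - 426 = (66 + 2*13*33) - 426 = (66 + 858) - 426 = 924 - 426 = 498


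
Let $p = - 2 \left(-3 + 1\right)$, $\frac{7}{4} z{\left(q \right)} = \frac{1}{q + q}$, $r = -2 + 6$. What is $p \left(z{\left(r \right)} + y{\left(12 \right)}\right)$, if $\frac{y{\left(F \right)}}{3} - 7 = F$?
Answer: $\frac{1598}{7} \approx 228.29$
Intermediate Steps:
$r = 4$
$y{\left(F \right)} = 21 + 3 F$
$z{\left(q \right)} = \frac{2}{7 q}$ ($z{\left(q \right)} = \frac{4}{7 \left(q + q\right)} = \frac{4}{7 \cdot 2 q} = \frac{4 \frac{1}{2 q}}{7} = \frac{2}{7 q}$)
$p = 4$ ($p = \left(-2\right) \left(-2\right) = 4$)
$p \left(z{\left(r \right)} + y{\left(12 \right)}\right) = 4 \left(\frac{2}{7 \cdot 4} + \left(21 + 3 \cdot 12\right)\right) = 4 \left(\frac{2}{7} \cdot \frac{1}{4} + \left(21 + 36\right)\right) = 4 \left(\frac{1}{14} + 57\right) = 4 \cdot \frac{799}{14} = \frac{1598}{7}$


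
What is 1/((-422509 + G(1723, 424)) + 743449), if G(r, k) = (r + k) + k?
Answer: 1/323511 ≈ 3.0911e-6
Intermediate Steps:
G(r, k) = r + 2*k (G(r, k) = (k + r) + k = r + 2*k)
1/((-422509 + G(1723, 424)) + 743449) = 1/((-422509 + (1723 + 2*424)) + 743449) = 1/((-422509 + (1723 + 848)) + 743449) = 1/((-422509 + 2571) + 743449) = 1/(-419938 + 743449) = 1/323511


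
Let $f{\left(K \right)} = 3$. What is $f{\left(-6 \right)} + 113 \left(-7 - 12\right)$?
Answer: $-2144$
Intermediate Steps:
$f{\left(-6 \right)} + 113 \left(-7 - 12\right) = 3 + 113 \left(-7 - 12\right) = 3 + 113 \left(-19\right) = 3 - 2147 = -2144$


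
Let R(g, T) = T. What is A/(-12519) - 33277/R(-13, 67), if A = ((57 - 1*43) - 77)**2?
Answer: -46317854/93197 ≈ -496.99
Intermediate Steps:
A = 3969 (A = ((57 - 43) - 77)**2 = (14 - 77)**2 = (-63)**2 = 3969)
A/(-12519) - 33277/R(-13, 67) = 3969/(-12519) - 33277/67 = 3969*(-1/12519) - 33277*1/67 = -441/1391 - 33277/67 = -46317854/93197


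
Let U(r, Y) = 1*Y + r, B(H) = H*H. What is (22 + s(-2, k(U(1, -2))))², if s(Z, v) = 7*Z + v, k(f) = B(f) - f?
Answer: 100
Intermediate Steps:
B(H) = H²
U(r, Y) = Y + r
k(f) = f² - f
s(Z, v) = v + 7*Z
(22 + s(-2, k(U(1, -2))))² = (22 + ((-2 + 1)*(-1 + (-2 + 1)) + 7*(-2)))² = (22 + (-(-1 - 1) - 14))² = (22 + (-1*(-2) - 14))² = (22 + (2 - 14))² = (22 - 12)² = 10² = 100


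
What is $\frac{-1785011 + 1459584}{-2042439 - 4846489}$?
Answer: $\frac{325427}{6888928} \approx 0.047239$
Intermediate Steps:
$\frac{-1785011 + 1459584}{-2042439 - 4846489} = - \frac{325427}{-6888928} = \left(-325427\right) \left(- \frac{1}{6888928}\right) = \frac{325427}{6888928}$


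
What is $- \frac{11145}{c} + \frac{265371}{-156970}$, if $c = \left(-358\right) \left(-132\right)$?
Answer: $- \frac{216512161}{112390520} \approx -1.9264$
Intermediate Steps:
$c = 47256$
$- \frac{11145}{c} + \frac{265371}{-156970} = - \frac{11145}{47256} + \frac{265371}{-156970} = \left(-11145\right) \frac{1}{47256} + 265371 \left(- \frac{1}{156970}\right) = - \frac{3715}{15752} - \frac{265371}{156970} = - \frac{216512161}{112390520}$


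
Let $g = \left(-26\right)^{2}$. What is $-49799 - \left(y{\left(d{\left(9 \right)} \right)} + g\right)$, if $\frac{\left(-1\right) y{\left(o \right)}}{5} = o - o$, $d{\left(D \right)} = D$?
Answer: $-50475$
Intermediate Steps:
$y{\left(o \right)} = 0$ ($y{\left(o \right)} = - 5 \left(o - o\right) = \left(-5\right) 0 = 0$)
$g = 676$
$-49799 - \left(y{\left(d{\left(9 \right)} \right)} + g\right) = -49799 - \left(0 + 676\right) = -49799 - 676 = -50475$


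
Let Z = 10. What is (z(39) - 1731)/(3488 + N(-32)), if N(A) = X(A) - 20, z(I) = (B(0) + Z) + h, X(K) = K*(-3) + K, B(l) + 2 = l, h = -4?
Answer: -1727/3532 ≈ -0.48896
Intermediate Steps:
B(l) = -2 + l
X(K) = -2*K (X(K) = -3*K + K = -2*K)
z(I) = 4 (z(I) = ((-2 + 0) + 10) - 4 = (-2 + 10) - 4 = 8 - 4 = 4)
N(A) = -20 - 2*A (N(A) = -2*A - 20 = -20 - 2*A)
(z(39) - 1731)/(3488 + N(-32)) = (4 - 1731)/(3488 + (-20 - 2*(-32))) = -1727/(3488 + (-20 + 64)) = -1727/(3488 + 44) = -1727/3532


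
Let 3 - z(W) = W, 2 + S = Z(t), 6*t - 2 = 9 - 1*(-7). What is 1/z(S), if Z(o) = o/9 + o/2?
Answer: 6/19 ≈ 0.31579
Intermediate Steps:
t = 3 (t = ⅓ + (9 - 1*(-7))/6 = ⅓ + (9 + 7)/6 = ⅓ + (⅙)*16 = ⅓ + 8/3 = 3)
Z(o) = 11*o/18 (Z(o) = o*(⅑) + o*(½) = o/9 + o/2 = 11*o/18)
S = -⅙ (S = -2 + (11/18)*3 = -2 + 11/6 = -⅙ ≈ -0.16667)
z(W) = 3 - W
1/z(S) = 1/(3 - 1*(-⅙)) = 1/(3 + ⅙) = 1/(19/6) = 6/19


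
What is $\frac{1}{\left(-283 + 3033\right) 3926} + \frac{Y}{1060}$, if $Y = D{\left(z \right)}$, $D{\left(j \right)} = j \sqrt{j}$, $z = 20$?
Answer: $\frac{1}{10796500} + \frac{2 \sqrt{5}}{53} \approx 0.08438$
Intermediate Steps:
$D{\left(j \right)} = j^{\frac{3}{2}}$
$Y = 40 \sqrt{5}$ ($Y = 20^{\frac{3}{2}} = 40 \sqrt{5} \approx 89.443$)
$\frac{1}{\left(-283 + 3033\right) 3926} + \frac{Y}{1060} = \frac{1}{\left(-283 + 3033\right) 3926} + \frac{40 \sqrt{5}}{1060} = \frac{1}{2750} \cdot \frac{1}{3926} + 40 \sqrt{5} \cdot \frac{1}{1060} = \frac{1}{2750} \cdot \frac{1}{3926} + \frac{2 \sqrt{5}}{53} = \frac{1}{10796500} + \frac{2 \sqrt{5}}{53}$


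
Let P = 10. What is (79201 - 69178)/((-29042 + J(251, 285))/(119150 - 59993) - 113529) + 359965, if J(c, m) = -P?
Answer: 89538793430582/248743115 ≈ 3.5997e+5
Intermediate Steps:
J(c, m) = -10 (J(c, m) = -1*10 = -10)
(79201 - 69178)/((-29042 + J(251, 285))/(119150 - 59993) - 113529) + 359965 = (79201 - 69178)/((-29042 - 10)/(119150 - 59993) - 113529) + 359965 = 10023/(-29052/59157 - 113529) + 359965 = 10023/(-29052*1/59157 - 113529) + 359965 = 10023/(-1076/2191 - 113529) + 359965 = 10023/(-248743115/2191) + 359965 = 10023*(-2191/248743115) + 359965 = -21960393/248743115 + 359965 = 89538793430582/248743115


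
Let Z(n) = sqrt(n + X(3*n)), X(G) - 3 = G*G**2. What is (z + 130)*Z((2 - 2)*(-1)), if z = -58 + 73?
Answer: 145*sqrt(3) ≈ 251.15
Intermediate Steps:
X(G) = 3 + G**3 (X(G) = 3 + G*G**2 = 3 + G**3)
Z(n) = sqrt(3 + n + 27*n**3) (Z(n) = sqrt(n + (3 + (3*n)**3)) = sqrt(n + (3 + 27*n**3)) = sqrt(3 + n + 27*n**3))
z = 15
(z + 130)*Z((2 - 2)*(-1)) = (15 + 130)*sqrt(3 + (2 - 2)*(-1) + 27*((2 - 2)*(-1))**3) = 145*sqrt(3 + 0*(-1) + 27*(0*(-1))**3) = 145*sqrt(3 + 0 + 27*0**3) = 145*sqrt(3 + 0 + 27*0) = 145*sqrt(3 + 0 + 0) = 145*sqrt(3)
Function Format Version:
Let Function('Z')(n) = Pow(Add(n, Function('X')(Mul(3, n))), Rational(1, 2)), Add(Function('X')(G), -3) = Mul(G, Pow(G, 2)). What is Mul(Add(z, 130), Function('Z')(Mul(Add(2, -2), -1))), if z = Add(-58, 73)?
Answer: Mul(145, Pow(3, Rational(1, 2))) ≈ 251.15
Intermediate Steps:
Function('X')(G) = Add(3, Pow(G, 3)) (Function('X')(G) = Add(3, Mul(G, Pow(G, 2))) = Add(3, Pow(G, 3)))
Function('Z')(n) = Pow(Add(3, n, Mul(27, Pow(n, 3))), Rational(1, 2)) (Function('Z')(n) = Pow(Add(n, Add(3, Pow(Mul(3, n), 3))), Rational(1, 2)) = Pow(Add(n, Add(3, Mul(27, Pow(n, 3)))), Rational(1, 2)) = Pow(Add(3, n, Mul(27, Pow(n, 3))), Rational(1, 2)))
z = 15
Mul(Add(z, 130), Function('Z')(Mul(Add(2, -2), -1))) = Mul(Add(15, 130), Pow(Add(3, Mul(Add(2, -2), -1), Mul(27, Pow(Mul(Add(2, -2), -1), 3))), Rational(1, 2))) = Mul(145, Pow(Add(3, Mul(0, -1), Mul(27, Pow(Mul(0, -1), 3))), Rational(1, 2))) = Mul(145, Pow(Add(3, 0, Mul(27, Pow(0, 3))), Rational(1, 2))) = Mul(145, Pow(Add(3, 0, Mul(27, 0)), Rational(1, 2))) = Mul(145, Pow(Add(3, 0, 0), Rational(1, 2))) = Mul(145, Pow(3, Rational(1, 2)))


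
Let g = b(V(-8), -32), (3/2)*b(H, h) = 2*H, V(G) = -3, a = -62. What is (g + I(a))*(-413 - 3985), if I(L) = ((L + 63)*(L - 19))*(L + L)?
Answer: -44155920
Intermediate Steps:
b(H, h) = 4*H/3 (b(H, h) = 2*(2*H)/3 = 4*H/3)
g = -4 (g = (4/3)*(-3) = -4)
I(L) = 2*L*(-19 + L)*(63 + L) (I(L) = ((63 + L)*(-19 + L))*(2*L) = ((-19 + L)*(63 + L))*(2*L) = 2*L*(-19 + L)*(63 + L))
(g + I(a))*(-413 - 3985) = (-4 + 2*(-62)*(-1197 + (-62)² + 44*(-62)))*(-413 - 3985) = (-4 + 2*(-62)*(-1197 + 3844 - 2728))*(-4398) = (-4 + 2*(-62)*(-81))*(-4398) = (-4 + 10044)*(-4398) = 10040*(-4398) = -44155920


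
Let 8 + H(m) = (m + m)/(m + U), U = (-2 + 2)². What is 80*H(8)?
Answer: -480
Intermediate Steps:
U = 0 (U = 0² = 0)
H(m) = -6 (H(m) = -8 + (m + m)/(m + 0) = -8 + (2*m)/m = -8 + 2 = -6)
80*H(8) = 80*(-6) = -480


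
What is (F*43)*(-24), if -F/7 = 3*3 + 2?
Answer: 79464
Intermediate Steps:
F = -77 (F = -7*(3*3 + 2) = -7*(9 + 2) = -7*11 = -77)
(F*43)*(-24) = -77*43*(-24) = -3311*(-24) = 79464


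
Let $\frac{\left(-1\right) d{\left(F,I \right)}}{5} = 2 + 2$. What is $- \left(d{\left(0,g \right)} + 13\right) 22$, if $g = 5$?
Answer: $154$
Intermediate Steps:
$d{\left(F,I \right)} = -20$ ($d{\left(F,I \right)} = - 5 \left(2 + 2\right) = \left(-5\right) 4 = -20$)
$- \left(d{\left(0,g \right)} + 13\right) 22 = - \left(-20 + 13\right) 22 = - \left(-7\right) 22 = \left(-1\right) \left(-154\right) = 154$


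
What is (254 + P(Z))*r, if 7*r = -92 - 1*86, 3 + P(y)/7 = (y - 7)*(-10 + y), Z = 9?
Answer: -38982/7 ≈ -5568.9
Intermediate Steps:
P(y) = -21 + 7*(-10 + y)*(-7 + y) (P(y) = -21 + 7*((y - 7)*(-10 + y)) = -21 + 7*((-7 + y)*(-10 + y)) = -21 + 7*((-10 + y)*(-7 + y)) = -21 + 7*(-10 + y)*(-7 + y))
r = -178/7 (r = (-92 - 1*86)/7 = (-92 - 86)/7 = (1/7)*(-178) = -178/7 ≈ -25.429)
(254 + P(Z))*r = (254 + (469 - 119*9 + 7*9**2))*(-178/7) = (254 + (469 - 1071 + 7*81))*(-178/7) = (254 + (469 - 1071 + 567))*(-178/7) = (254 - 35)*(-178/7) = 219*(-178/7) = -38982/7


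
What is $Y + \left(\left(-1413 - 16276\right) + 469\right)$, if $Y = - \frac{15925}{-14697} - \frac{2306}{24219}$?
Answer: $- \frac{29608934281}{1719549} \approx -17219.0$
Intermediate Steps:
$Y = \frac{1699499}{1719549}$ ($Y = \left(-15925\right) \left(- \frac{1}{14697}\right) - \frac{2306}{24219} = \frac{15925}{14697} - \frac{2306}{24219} = \frac{1699499}{1719549} \approx 0.98834$)
$Y + \left(\left(-1413 - 16276\right) + 469\right) = \frac{1699499}{1719549} + \left(\left(-1413 - 16276\right) + 469\right) = \frac{1699499}{1719549} + \left(-17689 + 469\right) = \frac{1699499}{1719549} - 17220 = - \frac{29608934281}{1719549}$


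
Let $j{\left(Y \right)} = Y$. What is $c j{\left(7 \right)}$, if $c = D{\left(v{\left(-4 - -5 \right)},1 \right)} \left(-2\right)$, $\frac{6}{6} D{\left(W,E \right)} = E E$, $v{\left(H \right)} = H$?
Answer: $-14$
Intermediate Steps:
$D{\left(W,E \right)} = E^{2}$ ($D{\left(W,E \right)} = E E = E^{2}$)
$c = -2$ ($c = 1^{2} \left(-2\right) = 1 \left(-2\right) = -2$)
$c j{\left(7 \right)} = \left(-2\right) 7 = -14$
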